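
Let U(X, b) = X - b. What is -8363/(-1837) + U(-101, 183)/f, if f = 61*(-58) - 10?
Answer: 7548408/1629419 ≈ 4.6326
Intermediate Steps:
f = -3548 (f = -3538 - 10 = -3548)
-8363/(-1837) + U(-101, 183)/f = -8363/(-1837) + (-101 - 1*183)/(-3548) = -8363*(-1/1837) + (-101 - 183)*(-1/3548) = 8363/1837 - 284*(-1/3548) = 8363/1837 + 71/887 = 7548408/1629419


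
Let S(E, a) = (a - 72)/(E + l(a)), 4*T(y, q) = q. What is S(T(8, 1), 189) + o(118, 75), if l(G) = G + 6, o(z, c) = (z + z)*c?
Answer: 13824168/781 ≈ 17701.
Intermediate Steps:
T(y, q) = q/4
o(z, c) = 2*c*z (o(z, c) = (2*z)*c = 2*c*z)
l(G) = 6 + G
S(E, a) = (-72 + a)/(6 + E + a) (S(E, a) = (a - 72)/(E + (6 + a)) = (-72 + a)/(6 + E + a))
S(T(8, 1), 189) + o(118, 75) = (-72 + 189)/(6 + (1/4)*1 + 189) + 2*75*118 = 117/(6 + 1/4 + 189) + 17700 = 117/(781/4) + 17700 = (4/781)*117 + 17700 = 468/781 + 17700 = 13824168/781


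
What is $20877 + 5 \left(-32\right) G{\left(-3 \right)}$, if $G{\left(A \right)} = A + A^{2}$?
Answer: $19917$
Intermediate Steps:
$20877 + 5 \left(-32\right) G{\left(-3 \right)} = 20877 + 5 \left(-32\right) \left(- 3 \left(1 - 3\right)\right) = 20877 - 160 \left(\left(-3\right) \left(-2\right)\right) = 20877 - 960 = 19917$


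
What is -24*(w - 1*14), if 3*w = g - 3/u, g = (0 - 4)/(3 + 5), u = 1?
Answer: 364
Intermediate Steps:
g = -1/2 (g = -4/8 = -4*1/8 = -1/2 ≈ -0.50000)
w = -7/6 (w = (-1/2 - 3/1)/3 = (-1/2 - 3*1)/3 = (-1/2 - 3)/3 = (1/3)*(-7/2) = -7/6 ≈ -1.1667)
-24*(w - 1*14) = -24*(-7/6 - 1*14) = -24*(-7/6 - 14) = -24*(-91/6) = 364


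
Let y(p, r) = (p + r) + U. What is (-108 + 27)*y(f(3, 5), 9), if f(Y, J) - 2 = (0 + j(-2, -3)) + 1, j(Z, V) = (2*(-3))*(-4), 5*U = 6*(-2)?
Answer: -13608/5 ≈ -2721.6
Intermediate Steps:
U = -12/5 (U = (6*(-2))/5 = (⅕)*(-12) = -12/5 ≈ -2.4000)
j(Z, V) = 24 (j(Z, V) = -6*(-4) = 24)
f(Y, J) = 27 (f(Y, J) = 2 + ((0 + 24) + 1) = 2 + (24 + 1) = 2 + 25 = 27)
y(p, r) = -12/5 + p + r (y(p, r) = (p + r) - 12/5 = -12/5 + p + r)
(-108 + 27)*y(f(3, 5), 9) = (-108 + 27)*(-12/5 + 27 + 9) = -81*168/5 = -13608/5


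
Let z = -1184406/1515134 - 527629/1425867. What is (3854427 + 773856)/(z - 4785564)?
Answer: -4999424021415213687/5169318595199470840 ≈ -0.96713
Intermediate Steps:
z = -1244117033644/1080189785589 (z = -1184406*1/1515134 - 527629*1/1425867 = -592203/757567 - 527629/1425867 = -1244117033644/1080189785589 ≈ -1.1518)
(3854427 + 773856)/(z - 4785564) = (3854427 + 773856)/(-1244117033644/1080189785589 - 4785564) = 4628283/(-5169318595199470840/1080189785589) = 4628283*(-1080189785589/5169318595199470840) = -4999424021415213687/5169318595199470840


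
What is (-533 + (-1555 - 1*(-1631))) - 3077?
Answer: -3534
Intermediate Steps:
(-533 + (-1555 - 1*(-1631))) - 3077 = (-533 + (-1555 + 1631)) - 3077 = (-533 + 76) - 3077 = -457 - 3077 = -3534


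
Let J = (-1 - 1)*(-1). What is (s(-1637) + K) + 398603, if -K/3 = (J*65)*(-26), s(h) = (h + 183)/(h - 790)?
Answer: 992020715/2427 ≈ 4.0874e+5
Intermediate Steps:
J = 2 (J = -2*(-1) = 2)
s(h) = (183 + h)/(-790 + h)
K = 10140 (K = -3*2*65*(-26) = -390*(-26) = -3*(-3380) = 10140)
(s(-1637) + K) + 398603 = ((183 - 1637)/(-790 - 1637) + 10140) + 398603 = (-1454/(-2427) + 10140) + 398603 = (-1/2427*(-1454) + 10140) + 398603 = (1454/2427 + 10140) + 398603 = 24611234/2427 + 398603 = 992020715/2427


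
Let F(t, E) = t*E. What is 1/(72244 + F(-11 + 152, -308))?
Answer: 1/28816 ≈ 3.4703e-5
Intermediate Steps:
F(t, E) = E*t
1/(72244 + F(-11 + 152, -308)) = 1/(72244 - 308*(-11 + 152)) = 1/(72244 - 308*141) = 1/(72244 - 43428) = 1/28816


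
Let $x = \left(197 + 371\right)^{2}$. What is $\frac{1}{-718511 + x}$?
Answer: $- \frac{1}{395887} \approx -2.526 \cdot 10^{-6}$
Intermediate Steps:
$x = 322624$ ($x = 568^{2} = 322624$)
$\frac{1}{-718511 + x} = \frac{1}{-718511 + 322624} = \frac{1}{-395887} = - \frac{1}{395887}$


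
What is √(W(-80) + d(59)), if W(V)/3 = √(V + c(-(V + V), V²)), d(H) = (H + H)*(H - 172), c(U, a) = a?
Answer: √(-13334 + 12*√395) ≈ 114.44*I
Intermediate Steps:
d(H) = 2*H*(-172 + H) (d(H) = (2*H)*(-172 + H) = 2*H*(-172 + H))
W(V) = 3*√(V + V²)
√(W(-80) + d(59)) = √(3*√(-80*(1 - 80)) + 2*59*(-172 + 59)) = √(3*√(-80*(-79)) + 2*59*(-113)) = √(3*√6320 - 13334) = √(3*(4*√395) - 13334) = √(12*√395 - 13334) = √(-13334 + 12*√395)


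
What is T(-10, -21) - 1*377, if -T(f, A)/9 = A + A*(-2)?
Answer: -566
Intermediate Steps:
T(f, A) = 9*A (T(f, A) = -9*(A + A*(-2)) = -9*(A - 2*A) = -(-9)*A = 9*A)
T(-10, -21) - 1*377 = 9*(-21) - 1*377 = -189 - 377 = -566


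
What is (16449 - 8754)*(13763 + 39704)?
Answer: 411428565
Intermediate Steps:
(16449 - 8754)*(13763 + 39704) = 7695*53467 = 411428565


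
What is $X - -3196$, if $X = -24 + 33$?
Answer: $3205$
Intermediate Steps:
$X = 9$
$X - -3196 = 9 - -3196 = 9 + 3196 = 3205$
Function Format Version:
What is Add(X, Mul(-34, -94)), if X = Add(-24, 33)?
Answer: 3205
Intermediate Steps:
X = 9
Add(X, Mul(-34, -94)) = Add(9, Mul(-34, -94)) = Add(9, 3196) = 3205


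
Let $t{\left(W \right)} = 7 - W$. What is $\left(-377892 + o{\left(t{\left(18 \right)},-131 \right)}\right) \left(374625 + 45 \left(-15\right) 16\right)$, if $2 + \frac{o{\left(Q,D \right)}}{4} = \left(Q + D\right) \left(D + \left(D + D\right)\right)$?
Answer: $-56274995700$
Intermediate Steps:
$o{\left(Q,D \right)} = -8 + 12 D \left(D + Q\right)$ ($o{\left(Q,D \right)} = -8 + 4 \left(Q + D\right) \left(D + \left(D + D\right)\right) = -8 + 4 \left(D + Q\right) \left(D + 2 D\right) = -8 + 4 \left(D + Q\right) 3 D = -8 + 4 \cdot 3 D \left(D + Q\right) = -8 + 12 D \left(D + Q\right)$)
$\left(-377892 + o{\left(t{\left(18 \right)},-131 \right)}\right) \left(374625 + 45 \left(-15\right) 16\right) = \left(-377892 + \left(-8 + 12 \left(-131\right)^{2} + 12 \left(-131\right) \left(7 - 18\right)\right)\right) \left(374625 + 45 \left(-15\right) 16\right) = \left(-377892 + \left(-8 + 12 \cdot 17161 + 12 \left(-131\right) \left(7 - 18\right)\right)\right) \left(374625 - 10800\right) = \left(-377892 + \left(-8 + 205932 + 12 \left(-131\right) \left(-11\right)\right)\right) \left(374625 - 10800\right) = \left(-377892 + \left(-8 + 205932 + 17292\right)\right) 363825 = \left(-377892 + 223216\right) 363825 = \left(-154676\right) 363825 = -56274995700$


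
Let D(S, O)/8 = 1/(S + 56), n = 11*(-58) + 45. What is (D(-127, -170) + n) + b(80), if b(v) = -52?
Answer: -45803/71 ≈ -645.11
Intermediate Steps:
n = -593 (n = -638 + 45 = -593)
D(S, O) = 8/(56 + S) (D(S, O) = 8/(S + 56) = 8/(56 + S))
(D(-127, -170) + n) + b(80) = (8/(56 - 127) - 593) - 52 = (8/(-71) - 593) - 52 = (8*(-1/71) - 593) - 52 = (-8/71 - 593) - 52 = -42111/71 - 52 = -45803/71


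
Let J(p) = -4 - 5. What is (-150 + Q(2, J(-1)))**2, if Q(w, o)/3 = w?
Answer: 20736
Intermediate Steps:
J(p) = -9
Q(w, o) = 3*w
(-150 + Q(2, J(-1)))**2 = (-150 + 3*2)**2 = (-150 + 6)**2 = (-144)**2 = 20736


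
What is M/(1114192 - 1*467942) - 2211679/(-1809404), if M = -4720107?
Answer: -3555641466239/584663667500 ≈ -6.0815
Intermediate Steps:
M/(1114192 - 1*467942) - 2211679/(-1809404) = -4720107/(1114192 - 1*467942) - 2211679/(-1809404) = -4720107/(1114192 - 467942) - 2211679*(-1/1809404) = -4720107/646250 + 2211679/1809404 = -3555641466239/584663667500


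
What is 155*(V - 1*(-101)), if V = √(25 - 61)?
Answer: 15655 + 930*I ≈ 15655.0 + 930.0*I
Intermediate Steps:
V = 6*I (V = √(-36) = 6*I ≈ 6.0*I)
155*(V - 1*(-101)) = 155*(6*I - 1*(-101)) = 155*(6*I + 101) = 155*(101 + 6*I) = 15655 + 930*I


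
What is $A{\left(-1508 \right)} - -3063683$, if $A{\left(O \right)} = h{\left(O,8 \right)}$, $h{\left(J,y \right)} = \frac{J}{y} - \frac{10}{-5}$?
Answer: $\frac{6126993}{2} \approx 3.0635 \cdot 10^{6}$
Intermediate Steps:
$h{\left(J,y \right)} = 2 + \frac{J}{y}$ ($h{\left(J,y \right)} = \frac{J}{y} - -2 = \frac{J}{y} + 2 = 2 + \frac{J}{y}$)
$A{\left(O \right)} = 2 + \frac{O}{8}$
$A{\left(-1508 \right)} - -3063683 = \left(2 + \frac{1}{8} \left(-1508\right)\right) - -3063683 = \left(2 - \frac{377}{2}\right) + 3063683 = - \frac{373}{2} + 3063683 = \frac{6126993}{2}$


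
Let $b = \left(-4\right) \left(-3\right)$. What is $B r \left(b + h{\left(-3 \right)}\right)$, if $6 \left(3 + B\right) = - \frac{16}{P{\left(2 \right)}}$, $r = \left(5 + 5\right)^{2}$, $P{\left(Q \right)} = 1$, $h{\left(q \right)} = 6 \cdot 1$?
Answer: $-10200$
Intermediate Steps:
$h{\left(q \right)} = 6$
$b = 12$
$r = 100$ ($r = 10^{2} = 100$)
$B = - \frac{17}{3}$ ($B = -3 + \frac{\left(-16\right) 1^{-1}}{6} = -3 + \frac{\left(-16\right) 1}{6} = -3 + \frac{1}{6} \left(-16\right) = -3 - \frac{8}{3} = - \frac{17}{3} \approx -5.6667$)
$B r \left(b + h{\left(-3 \right)}\right) = \left(- \frac{17}{3}\right) 100 \left(12 + 6\right) = \left(- \frac{1700}{3}\right) 18 = -10200$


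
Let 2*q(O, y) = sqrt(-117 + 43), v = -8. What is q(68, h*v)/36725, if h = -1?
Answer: I*sqrt(74)/73450 ≈ 0.00011712*I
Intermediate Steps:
q(O, y) = I*sqrt(74)/2 (q(O, y) = sqrt(-117 + 43)/2 = sqrt(-74)/2 = (I*sqrt(74))/2 = I*sqrt(74)/2)
q(68, h*v)/36725 = (I*sqrt(74)/2)/36725 = (I*sqrt(74)/2)*(1/36725) = I*sqrt(74)/73450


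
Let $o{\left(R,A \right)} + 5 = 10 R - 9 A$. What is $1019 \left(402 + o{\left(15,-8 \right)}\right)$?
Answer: $630761$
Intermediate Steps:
$o{\left(R,A \right)} = -5 - 9 A + 10 R$ ($o{\left(R,A \right)} = -5 - \left(- 10 R + 9 A\right) = -5 - 9 A + 10 R$)
$1019 \left(402 + o{\left(15,-8 \right)}\right) = 1019 \left(402 - -217\right) = 1019 \left(402 + \left(-5 + 72 + 150\right)\right) = 1019 \left(402 + 217\right) = 1019 \cdot 619 = 630761$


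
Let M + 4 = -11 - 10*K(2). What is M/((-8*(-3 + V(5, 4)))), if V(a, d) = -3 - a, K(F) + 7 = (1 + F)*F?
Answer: -5/88 ≈ -0.056818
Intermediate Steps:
K(F) = -7 + F*(1 + F) (K(F) = -7 + (1 + F)*F = -7 + F*(1 + F))
M = -5 (M = -4 + (-11 - 10*(-7 + 2 + 2**2)) = -4 + (-11 - 10*(-7 + 2 + 4)) = -4 + (-11 - 10*(-1)) = -4 + (-11 + 10) = -4 - 1 = -5)
M/((-8*(-3 + V(5, 4)))) = -5*(-1/(8*(-3 + (-3 - 1*5)))) = -5*(-1/(8*(-3 + (-3 - 5)))) = -5*(-1/(8*(-3 - 8))) = -5/((-8*(-11))) = -5/88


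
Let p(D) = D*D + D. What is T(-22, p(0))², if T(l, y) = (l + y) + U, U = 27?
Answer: 25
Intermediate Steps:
p(D) = D + D² (p(D) = D² + D = D + D²)
T(l, y) = 27 + l + y (T(l, y) = (l + y) + 27 = 27 + l + y)
T(-22, p(0))² = (27 - 22 + 0*(1 + 0))² = (27 - 22 + 0*1)² = (27 - 22 + 0)² = 5² = 25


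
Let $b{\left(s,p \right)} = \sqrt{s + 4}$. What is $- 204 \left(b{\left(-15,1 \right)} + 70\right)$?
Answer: $-14280 - 204 i \sqrt{11} \approx -14280.0 - 676.59 i$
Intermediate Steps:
$b{\left(s,p \right)} = \sqrt{4 + s}$
$- 204 \left(b{\left(-15,1 \right)} + 70\right) = - 204 \left(\sqrt{4 - 15} + 70\right) = - 204 \left(\sqrt{-11} + 70\right) = - 204 \left(i \sqrt{11} + 70\right) = - 204 \left(70 + i \sqrt{11}\right) = -14280 - 204 i \sqrt{11}$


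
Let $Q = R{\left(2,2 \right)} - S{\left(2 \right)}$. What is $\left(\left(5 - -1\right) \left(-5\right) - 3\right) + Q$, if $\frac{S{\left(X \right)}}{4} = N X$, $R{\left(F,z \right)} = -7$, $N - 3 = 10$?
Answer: $-144$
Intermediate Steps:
$N = 13$ ($N = 3 + 10 = 13$)
$S{\left(X \right)} = 52 X$ ($S{\left(X \right)} = 4 \cdot 13 X = 52 X$)
$Q = -111$ ($Q = -7 - 52 \cdot 2 = -7 - 104 = -111$)
$\left(\left(5 - -1\right) \left(-5\right) - 3\right) + Q = \left(\left(5 - -1\right) \left(-5\right) - 3\right) - 111 = \left(\left(5 + 1\right) \left(-5\right) - 3\right) - 111 = \left(6 \left(-5\right) - 3\right) - 111 = \left(-30 - 3\right) - 111 = -33 - 111 = -144$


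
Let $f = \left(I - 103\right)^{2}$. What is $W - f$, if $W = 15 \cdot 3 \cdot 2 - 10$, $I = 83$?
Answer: $-320$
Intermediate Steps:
$W = 80$ ($W = 15 \cdot 6 - 10 = 90 - 10 = 80$)
$f = 400$ ($f = \left(83 - 103\right)^{2} = \left(-20\right)^{2} = 400$)
$W - f = 80 - 400 = -320$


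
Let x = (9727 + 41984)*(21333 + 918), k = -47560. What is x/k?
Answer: -1150621461/47560 ≈ -24193.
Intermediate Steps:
x = 1150621461 (x = 51711*22251 = 1150621461)
x/k = 1150621461/(-47560) = 1150621461*(-1/47560) = -1150621461/47560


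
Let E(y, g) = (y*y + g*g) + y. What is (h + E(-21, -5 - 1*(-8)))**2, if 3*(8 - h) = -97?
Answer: 1982464/9 ≈ 2.2027e+5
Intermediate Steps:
E(y, g) = y + g**2 + y**2 (E(y, g) = (y**2 + g**2) + y = (g**2 + y**2) + y = y + g**2 + y**2)
h = 121/3 (h = 8 - 1/3*(-97) = 8 + 97/3 = 121/3 ≈ 40.333)
(h + E(-21, -5 - 1*(-8)))**2 = (121/3 + (-21 + (-5 - 1*(-8))**2 + (-21)**2))**2 = (121/3 + (-21 + (-5 + 8)**2 + 441))**2 = (121/3 + (-21 + 3**2 + 441))**2 = (121/3 + (-21 + 9 + 441))**2 = (121/3 + 429)**2 = (1408/3)**2 = 1982464/9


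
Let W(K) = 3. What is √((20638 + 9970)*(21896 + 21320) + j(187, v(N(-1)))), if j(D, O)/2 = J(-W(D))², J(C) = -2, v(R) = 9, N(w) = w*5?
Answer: 2*√330688834 ≈ 36370.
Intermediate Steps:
N(w) = 5*w
j(D, O) = 8 (j(D, O) = 2*(-2)² = 2*4 = 8)
√((20638 + 9970)*(21896 + 21320) + j(187, v(N(-1)))) = √((20638 + 9970)*(21896 + 21320) + 8) = √(30608*43216 + 8) = √(1322755328 + 8) = √1322755336 = 2*√330688834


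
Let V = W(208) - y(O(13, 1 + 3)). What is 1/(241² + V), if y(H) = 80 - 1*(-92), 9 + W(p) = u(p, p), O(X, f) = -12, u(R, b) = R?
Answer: 1/58108 ≈ 1.7209e-5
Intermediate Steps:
W(p) = -9 + p
y(H) = 172 (y(H) = 80 + 92 = 172)
V = 27 (V = (-9 + 208) - 1*172 = 199 - 172 = 27)
1/(241² + V) = 1/(241² + 27) = 1/(58081 + 27) = 1/58108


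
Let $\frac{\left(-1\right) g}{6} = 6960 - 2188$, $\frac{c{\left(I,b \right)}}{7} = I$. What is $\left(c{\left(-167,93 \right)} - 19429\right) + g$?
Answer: $-49230$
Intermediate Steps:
$c{\left(I,b \right)} = 7 I$
$g = -28632$ ($g = - 6 \left(6960 - 2188\right) = \left(-6\right) 4772 = -28632$)
$\left(c{\left(-167,93 \right)} - 19429\right) + g = \left(7 \left(-167\right) - 19429\right) - 28632 = \left(-1169 - 19429\right) - 28632 = -20598 - 28632 = -49230$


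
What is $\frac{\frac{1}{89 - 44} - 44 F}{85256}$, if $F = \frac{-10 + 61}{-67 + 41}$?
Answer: $\frac{50503}{49874760} \approx 0.0010126$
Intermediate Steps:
$F = - \frac{51}{26}$ ($F = \frac{51}{-26} = 51 \left(- \frac{1}{26}\right) = - \frac{51}{26} \approx -1.9615$)
$\frac{\frac{1}{89 - 44} - 44 F}{85256} = \frac{\frac{1}{89 - 44} - - \frac{1122}{13}}{85256} = \left(\frac{1}{45} + \frac{1122}{13}\right) \frac{1}{85256} = \frac{50503}{585} \cdot \frac{1}{85256} = \frac{50503}{49874760}$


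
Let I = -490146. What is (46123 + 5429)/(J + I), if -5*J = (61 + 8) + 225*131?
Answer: -14320/137793 ≈ -0.10392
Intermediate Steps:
J = -29544/5 (J = -((61 + 8) + 225*131)/5 = -(69 + 29475)/5 = -⅕*29544 = -29544/5 ≈ -5908.8)
(46123 + 5429)/(J + I) = (46123 + 5429)/(-29544/5 - 490146) = 51552/(-2480274/5) = 51552*(-5/2480274) = -14320/137793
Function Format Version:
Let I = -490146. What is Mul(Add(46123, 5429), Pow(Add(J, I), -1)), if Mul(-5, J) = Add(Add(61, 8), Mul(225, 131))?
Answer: Rational(-14320, 137793) ≈ -0.10392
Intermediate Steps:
J = Rational(-29544, 5) (J = Mul(Rational(-1, 5), Add(Add(61, 8), Mul(225, 131))) = Mul(Rational(-1, 5), Add(69, 29475)) = Mul(Rational(-1, 5), 29544) = Rational(-29544, 5) ≈ -5908.8)
Mul(Add(46123, 5429), Pow(Add(J, I), -1)) = Mul(Add(46123, 5429), Pow(Add(Rational(-29544, 5), -490146), -1)) = Mul(51552, Pow(Rational(-2480274, 5), -1)) = Mul(51552, Rational(-5, 2480274)) = Rational(-14320, 137793)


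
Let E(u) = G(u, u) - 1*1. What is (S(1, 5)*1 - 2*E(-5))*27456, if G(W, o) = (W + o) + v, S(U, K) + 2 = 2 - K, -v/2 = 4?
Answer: 906048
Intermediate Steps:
v = -8 (v = -2*4 = -8)
S(U, K) = -K (S(U, K) = -2 + (2 - K) = -K)
G(W, o) = -8 + W + o (G(W, o) = (W + o) - 8 = -8 + W + o)
E(u) = -9 + 2*u (E(u) = (-8 + u + u) - 1*1 = (-8 + 2*u) - 1 = -9 + 2*u)
(S(1, 5)*1 - 2*E(-5))*27456 = (-1*5*1 - 2*(-9 + 2*(-5)))*27456 = (-5*1 - 2*(-9 - 10))*27456 = (-5 - 2*(-19))*27456 = (-5 + 38)*27456 = 33*27456 = 906048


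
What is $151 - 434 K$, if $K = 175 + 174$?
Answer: $-151315$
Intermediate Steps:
$K = 349$
$151 - 434 K = 151 - 151466 = -151315$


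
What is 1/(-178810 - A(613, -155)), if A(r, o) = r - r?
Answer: -1/178810 ≈ -5.5925e-6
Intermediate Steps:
A(r, o) = 0
1/(-178810 - A(613, -155)) = 1/(-178810 - 1*0) = 1/(-178810 + 0) = 1/(-178810) = -1/178810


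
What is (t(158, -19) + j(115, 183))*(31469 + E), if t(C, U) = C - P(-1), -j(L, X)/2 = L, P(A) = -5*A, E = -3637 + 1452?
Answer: -2254868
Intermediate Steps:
E = -2185
j(L, X) = -2*L
t(C, U) = -5 + C (t(C, U) = C - (-5)*(-1) = C - 1*5 = C - 5 = -5 + C)
(t(158, -19) + j(115, 183))*(31469 + E) = ((-5 + 158) - 2*115)*(31469 - 2185) = (153 - 230)*29284 = -77*29284 = -2254868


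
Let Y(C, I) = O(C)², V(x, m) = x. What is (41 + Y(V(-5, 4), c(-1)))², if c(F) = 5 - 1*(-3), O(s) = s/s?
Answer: 1764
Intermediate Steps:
O(s) = 1
c(F) = 8 (c(F) = 5 + 3 = 8)
Y(C, I) = 1 (Y(C, I) = 1² = 1)
(41 + Y(V(-5, 4), c(-1)))² = (41 + 1)² = 42² = 1764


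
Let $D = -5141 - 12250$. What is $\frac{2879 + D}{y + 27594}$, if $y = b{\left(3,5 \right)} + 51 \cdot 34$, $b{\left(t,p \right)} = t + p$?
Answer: $- \frac{1814}{3667} \approx -0.49468$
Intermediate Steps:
$b{\left(t,p \right)} = p + t$
$y = 1742$ ($y = \left(5 + 3\right) + 51 \cdot 34 = 8 + 1734 = 1742$)
$D = -17391$
$\frac{2879 + D}{y + 27594} = \frac{2879 - 17391}{1742 + 27594} = - \frac{14512}{29336} = \left(-14512\right) \frac{1}{29336} = - \frac{1814}{3667}$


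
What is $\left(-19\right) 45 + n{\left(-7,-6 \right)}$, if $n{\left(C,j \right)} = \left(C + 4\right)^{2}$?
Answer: $-846$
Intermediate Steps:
$n{\left(C,j \right)} = \left(4 + C\right)^{2}$
$\left(-19\right) 45 + n{\left(-7,-6 \right)} = \left(-19\right) 45 + \left(4 - 7\right)^{2} = -855 + \left(-3\right)^{2} = -855 + 9 = -846$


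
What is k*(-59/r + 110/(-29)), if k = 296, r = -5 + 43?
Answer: -871868/551 ≈ -1582.3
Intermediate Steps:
r = 38
k*(-59/r + 110/(-29)) = 296*(-59/38 + 110/(-29)) = 296*(-59*1/38 + 110*(-1/29)) = 296*(-59/38 - 110/29) = 296*(-5891/1102) = -871868/551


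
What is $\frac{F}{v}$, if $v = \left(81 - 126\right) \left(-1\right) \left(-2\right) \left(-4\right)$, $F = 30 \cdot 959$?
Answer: $\frac{959}{12} \approx 79.917$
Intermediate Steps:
$F = 28770$
$v = 360$ ($v = - 45 \cdot 2 \left(-4\right) = \left(-45\right) \left(-8\right) = 360$)
$\frac{F}{v} = \frac{28770}{360} = 28770 \cdot \frac{1}{360} = \frac{959}{12}$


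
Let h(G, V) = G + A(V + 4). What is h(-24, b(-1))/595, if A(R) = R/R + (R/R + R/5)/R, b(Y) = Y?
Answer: -337/8925 ≈ -0.037759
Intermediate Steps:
A(R) = 1 + (1 + R/5)/R (A(R) = 1 + (1 + R*(⅕))/R = 1 + (1 + R/5)/R)
h(G, V) = 6/5 + G + 1/(4 + V) (h(G, V) = G + (6/5 + 1/(V + 4)) = G + (6/5 + 1/(4 + V)) = 6/5 + G + 1/(4 + V))
h(-24, b(-1))/595 = ((5 + (4 - 1)*(6 + 5*(-24)))/(5*(4 - 1)))/595 = ((⅕)*(5 + 3*(6 - 120))/3)*(1/595) = ((⅕)*(⅓)*(5 + 3*(-114)))*(1/595) = ((⅕)*(⅓)*(5 - 342))*(1/595) = ((⅕)*(⅓)*(-337))*(1/595) = -337/15*1/595 = -337/8925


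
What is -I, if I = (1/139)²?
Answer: -1/19321 ≈ -5.1757e-5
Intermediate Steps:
I = 1/19321 (I = (1/139)² = 1/19321 ≈ 5.1757e-5)
-I = -1*1/19321 = -1/19321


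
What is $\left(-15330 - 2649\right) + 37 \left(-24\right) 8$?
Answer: $-25083$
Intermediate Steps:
$\left(-15330 - 2649\right) + 37 \left(-24\right) 8 = -17979 - 7104 = -25083$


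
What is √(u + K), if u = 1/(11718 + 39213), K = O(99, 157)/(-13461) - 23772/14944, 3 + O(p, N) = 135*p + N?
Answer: I*√52544807601649571412554/142296392532 ≈ 1.6109*I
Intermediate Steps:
O(p, N) = -3 + N + 135*p (O(p, N) = -3 + (135*p + N) = -3 + (N + 135*p) = -3 + N + 135*p)
K = -130505707/50290296 (K = (-3 + 157 + 135*99)/(-13461) - 23772/14944 = (-3 + 157 + 13365)*(-1/13461) - 23772*1/14944 = 13519*(-1/13461) - 5943/3736 = -13519/13461 - 5943/3736 = -130505707/50290296 ≈ -2.5950)
u = 1/50931 ≈ 1.9634e-5
√(u + K) = √(1/50931 - 130505707/50290296) = √(-2215578624307/853778355192) = I*√52544807601649571412554/142296392532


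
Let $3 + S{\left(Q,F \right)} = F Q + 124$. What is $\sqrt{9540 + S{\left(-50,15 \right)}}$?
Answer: $\sqrt{8911} \approx 94.398$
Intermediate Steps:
$S{\left(Q,F \right)} = 121 + F Q$ ($S{\left(Q,F \right)} = -3 + \left(F Q + 124\right) = -3 + \left(124 + F Q\right) = 121 + F Q$)
$\sqrt{9540 + S{\left(-50,15 \right)}} = \sqrt{9540 + \left(121 + 15 \left(-50\right)\right)} = \sqrt{9540 + \left(121 - 750\right)} = \sqrt{9540 - 629} = \sqrt{8911}$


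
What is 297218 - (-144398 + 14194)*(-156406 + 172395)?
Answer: 2082128974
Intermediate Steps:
297218 - (-144398 + 14194)*(-156406 + 172395) = 297218 - (-130204)*15989 = 297218 - 1*(-2081831756) = 297218 + 2081831756 = 2082128974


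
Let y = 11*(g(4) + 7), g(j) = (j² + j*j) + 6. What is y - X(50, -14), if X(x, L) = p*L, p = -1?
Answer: 481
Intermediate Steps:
X(x, L) = -L
g(j) = 6 + 2*j² (g(j) = (j² + j²) + 6 = 2*j² + 6 = 6 + 2*j²)
y = 495 (y = 11*((6 + 2*4²) + 7) = 11*((6 + 2*16) + 7) = 11*((6 + 32) + 7) = 11*(38 + 7) = 11*45 = 495)
y - X(50, -14) = 495 - (-1)*(-14) = 495 - 1*14 = 495 - 14 = 481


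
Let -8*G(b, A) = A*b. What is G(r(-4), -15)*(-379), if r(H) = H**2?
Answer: -11370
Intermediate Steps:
G(b, A) = -A*b/8
G(r(-4), -15)*(-379) = -1/8*(-15)*(-4)**2*(-379) = -1/8*(-15)*16*(-379) = 30*(-379) = -11370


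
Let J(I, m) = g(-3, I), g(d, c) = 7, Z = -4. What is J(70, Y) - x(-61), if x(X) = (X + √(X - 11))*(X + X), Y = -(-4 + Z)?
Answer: -7435 + 732*I*√2 ≈ -7435.0 + 1035.2*I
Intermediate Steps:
Y = 8 (Y = -(-4 - 4) = -1*(-8) = 8)
J(I, m) = 7
x(X) = 2*X*(X + √(-11 + X)) (x(X) = (X + √(-11 + X))*(2*X) = 2*X*(X + √(-11 + X)))
J(70, Y) - x(-61) = 7 - 2*(-61)*(-61 + √(-11 - 61)) = 7 - 2*(-61)*(-61 + √(-72)) = 7 - 2*(-61)*(-61 + 6*I*√2) = 7 - (7442 - 732*I*√2) = 7 + (-7442 + 732*I*√2) = -7435 + 732*I*√2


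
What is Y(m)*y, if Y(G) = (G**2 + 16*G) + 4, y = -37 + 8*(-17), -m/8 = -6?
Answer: -532148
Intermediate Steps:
m = 48 (m = -8*(-6) = 48)
y = -173 (y = -37 - 136 = -173)
Y(G) = 4 + G**2 + 16*G
Y(m)*y = (4 + 48**2 + 16*48)*(-173) = (4 + 2304 + 768)*(-173) = 3076*(-173) = -532148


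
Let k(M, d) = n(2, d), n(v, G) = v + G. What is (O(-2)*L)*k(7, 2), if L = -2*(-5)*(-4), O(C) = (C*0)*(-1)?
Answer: 0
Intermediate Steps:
O(C) = 0 (O(C) = 0*(-1) = 0)
n(v, G) = G + v
L = -40 (L = 10*(-4) = -40)
k(M, d) = 2 + d (k(M, d) = d + 2 = 2 + d)
(O(-2)*L)*k(7, 2) = (0*(-40))*(2 + 2) = 0*4 = 0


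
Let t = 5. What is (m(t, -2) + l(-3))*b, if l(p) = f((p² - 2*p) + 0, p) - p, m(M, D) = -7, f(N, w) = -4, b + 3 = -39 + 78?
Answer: -288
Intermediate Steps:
b = 36 (b = -3 + (-39 + 78) = -3 + 39 = 36)
l(p) = -4 - p
(m(t, -2) + l(-3))*b = (-7 + (-4 - 1*(-3)))*36 = (-7 + (-4 + 3))*36 = (-7 - 1)*36 = -8*36 = -288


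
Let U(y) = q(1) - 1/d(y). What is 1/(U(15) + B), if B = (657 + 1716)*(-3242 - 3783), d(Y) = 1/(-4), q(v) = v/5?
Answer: -5/83351604 ≈ -5.9987e-8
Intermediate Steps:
q(v) = v/5 (q(v) = v*(1/5) = v/5)
d(Y) = -1/4
B = -16670325 (B = 2373*(-7025) = -16670325)
U(y) = 21/5 (U(y) = (1/5)*1 - 1/(-1/4) = 1/5 - 1*(-4) = 1/5 + 4 = 21/5)
1/(U(15) + B) = 1/(21/5 - 16670325) = 1/(-83351604/5) = -5/83351604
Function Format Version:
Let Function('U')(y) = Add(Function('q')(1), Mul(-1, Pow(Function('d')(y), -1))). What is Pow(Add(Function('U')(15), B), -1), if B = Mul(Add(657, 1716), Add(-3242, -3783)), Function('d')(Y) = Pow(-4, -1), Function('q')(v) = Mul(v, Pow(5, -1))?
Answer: Rational(-5, 83351604) ≈ -5.9987e-8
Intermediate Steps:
Function('q')(v) = Mul(Rational(1, 5), v) (Function('q')(v) = Mul(v, Rational(1, 5)) = Mul(Rational(1, 5), v))
Function('d')(Y) = Rational(-1, 4)
B = -16670325 (B = Mul(2373, -7025) = -16670325)
Function('U')(y) = Rational(21, 5) (Function('U')(y) = Add(Mul(Rational(1, 5), 1), Mul(-1, Pow(Rational(-1, 4), -1))) = Add(Rational(1, 5), Mul(-1, -4)) = Add(Rational(1, 5), 4) = Rational(21, 5))
Pow(Add(Function('U')(15), B), -1) = Pow(Add(Rational(21, 5), -16670325), -1) = Pow(Rational(-83351604, 5), -1) = Rational(-5, 83351604)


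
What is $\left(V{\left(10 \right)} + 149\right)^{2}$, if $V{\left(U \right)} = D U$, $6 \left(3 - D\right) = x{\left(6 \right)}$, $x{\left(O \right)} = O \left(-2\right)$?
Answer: $39601$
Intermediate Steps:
$x{\left(O \right)} = - 2 O$
$D = 5$ ($D = 3 - \frac{\left(-2\right) 6}{6} = 3 - -2 = 3 + 2 = 5$)
$V{\left(U \right)} = 5 U$
$\left(V{\left(10 \right)} + 149\right)^{2} = \left(5 \cdot 10 + 149\right)^{2} = \left(50 + 149\right)^{2} = 199^{2} = 39601$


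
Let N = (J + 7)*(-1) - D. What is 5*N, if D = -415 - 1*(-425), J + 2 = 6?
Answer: -105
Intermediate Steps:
J = 4 (J = -2 + 6 = 4)
D = 10 (D = -415 + 425 = 10)
N = -21 (N = (4 + 7)*(-1) - 1*10 = 11*(-1) - 10 = -11 - 10 = -21)
5*N = 5*(-21) = -105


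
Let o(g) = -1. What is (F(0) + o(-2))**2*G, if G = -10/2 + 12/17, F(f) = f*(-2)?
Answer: -73/17 ≈ -4.2941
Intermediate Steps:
F(f) = -2*f
G = -73/17 (G = -10*1/2 + 12*(1/17) = -5 + 12/17 = -73/17 ≈ -4.2941)
(F(0) + o(-2))**2*G = (-2*0 - 1)**2*(-73/17) = (0 - 1)**2*(-73/17) = (-1)**2*(-73/17) = 1*(-73/17) = -73/17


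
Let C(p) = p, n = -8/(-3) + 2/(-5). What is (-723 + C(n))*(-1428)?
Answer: 5146036/5 ≈ 1.0292e+6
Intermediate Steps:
n = 34/15 (n = -8*(-⅓) + 2*(-⅕) = 8/3 - ⅖ = 34/15 ≈ 2.2667)
(-723 + C(n))*(-1428) = (-723 + 34/15)*(-1428) = -10811/15*(-1428) = 5146036/5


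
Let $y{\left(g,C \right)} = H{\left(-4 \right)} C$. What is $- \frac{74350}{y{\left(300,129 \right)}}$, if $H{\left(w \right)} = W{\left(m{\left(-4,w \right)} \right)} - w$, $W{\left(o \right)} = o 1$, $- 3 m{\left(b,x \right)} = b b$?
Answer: $\frac{37175}{86} \approx 432.27$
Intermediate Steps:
$m{\left(b,x \right)} = - \frac{b^{2}}{3}$ ($m{\left(b,x \right)} = - \frac{b b}{3} = - \frac{b^{2}}{3}$)
$W{\left(o \right)} = o$
$H{\left(w \right)} = - \frac{16}{3} - w$ ($H{\left(w \right)} = - \frac{\left(-4\right)^{2}}{3} - w = \left(- \frac{1}{3}\right) 16 - w = - \frac{16}{3} - w$)
$y{\left(g,C \right)} = - \frac{4 C}{3}$ ($y{\left(g,C \right)} = \left(- \frac{16}{3} - -4\right) C = \left(- \frac{16}{3} + 4\right) C = - \frac{4 C}{3}$)
$- \frac{74350}{y{\left(300,129 \right)}} = - \frac{74350}{\left(- \frac{4}{3}\right) 129} = - \frac{74350}{-172} = \left(-74350\right) \left(- \frac{1}{172}\right) = \frac{37175}{86}$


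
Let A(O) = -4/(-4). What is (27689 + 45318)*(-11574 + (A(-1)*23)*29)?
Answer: -796287349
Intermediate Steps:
A(O) = 1 (A(O) = -4*(-1/4) = 1)
(27689 + 45318)*(-11574 + (A(-1)*23)*29) = (27689 + 45318)*(-11574 + (1*23)*29) = 73007*(-11574 + 23*29) = 73007*(-11574 + 667) = 73007*(-10907) = -796287349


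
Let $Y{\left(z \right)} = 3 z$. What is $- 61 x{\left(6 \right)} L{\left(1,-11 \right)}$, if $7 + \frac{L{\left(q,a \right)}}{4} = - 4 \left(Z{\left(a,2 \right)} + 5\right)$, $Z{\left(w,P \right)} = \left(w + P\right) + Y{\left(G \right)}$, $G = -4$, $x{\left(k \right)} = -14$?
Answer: $194712$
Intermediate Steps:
$Z{\left(w,P \right)} = -12 + P + w$ ($Z{\left(w,P \right)} = \left(w + P\right) + 3 \left(-4\right) = \left(P + w\right) - 12 = -12 + P + w$)
$L{\left(q,a \right)} = 52 - 16 a$ ($L{\left(q,a \right)} = -28 + 4 \left(- 4 \left(\left(-12 + 2 + a\right) + 5\right)\right) = -28 + 4 \left(- 4 \left(\left(-10 + a\right) + 5\right)\right) = -28 + 4 \left(- 4 \left(-5 + a\right)\right) = -28 + 4 \left(- (-20 + 4 a)\right) = -28 + 4 \left(20 - 4 a\right) = -28 - \left(-80 + 16 a\right) = 52 - 16 a$)
$- 61 x{\left(6 \right)} L{\left(1,-11 \right)} = \left(-61\right) \left(-14\right) \left(52 - -176\right) = 854 \left(52 + 176\right) = 854 \cdot 228 = 194712$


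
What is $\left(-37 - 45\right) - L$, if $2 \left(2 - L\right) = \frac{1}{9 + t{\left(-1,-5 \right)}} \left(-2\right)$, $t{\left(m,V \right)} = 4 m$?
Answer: $- \frac{421}{5} \approx -84.2$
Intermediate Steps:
$L = \frac{11}{5}$ ($L = 2 - \frac{\frac{1}{9 + 4 \left(-1\right)} \left(-2\right)}{2} = 2 - \frac{\frac{1}{9 - 4} \left(-2\right)}{2} = 2 - \frac{\frac{1}{5} \left(-2\right)}{2} = 2 - - \frac{1}{5} = 2 + \frac{1}{5} = \frac{11}{5} \approx 2.2$)
$\left(-37 - 45\right) - L = \left(-37 - 45\right) - \frac{11}{5} = -82 - \frac{11}{5} = - \frac{421}{5}$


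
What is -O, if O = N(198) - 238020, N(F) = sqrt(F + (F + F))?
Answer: 238020 - 3*sqrt(66) ≈ 2.3800e+5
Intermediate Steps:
N(F) = sqrt(3)*sqrt(F) (N(F) = sqrt(F + 2*F) = sqrt(3*F) = sqrt(3)*sqrt(F))
O = -238020 + 3*sqrt(66) (O = sqrt(3)*sqrt(198) - 238020 = sqrt(3)*(3*sqrt(22)) - 238020 = 3*sqrt(66) - 238020 = -238020 + 3*sqrt(66) ≈ -2.3800e+5)
-O = -(-238020 + 3*sqrt(66)) = 238020 - 3*sqrt(66)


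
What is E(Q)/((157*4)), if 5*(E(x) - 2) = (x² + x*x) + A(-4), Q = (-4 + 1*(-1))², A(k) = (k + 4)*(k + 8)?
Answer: 63/157 ≈ 0.40127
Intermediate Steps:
A(k) = (4 + k)*(8 + k)
Q = 25 (Q = (-4 - 1)² = (-5)² = 25)
E(x) = 2 + 2*x²/5 (E(x) = 2 + ((x² + x*x) + (32 + (-4)² + 12*(-4)))/5 = 2 + ((x² + x²) + (32 + 16 - 48))/5 = 2 + (2*x² + 0)/5 = 2 + (2*x²)/5 = 2 + 2*x²/5)
E(Q)/((157*4)) = (2 + (⅖)*25²)/((157*4)) = (2 + (⅖)*625)/628 = (2 + 250)*(1/628) = 252*(1/628) = 63/157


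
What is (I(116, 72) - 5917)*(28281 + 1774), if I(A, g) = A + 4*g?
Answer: -165693215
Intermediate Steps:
(I(116, 72) - 5917)*(28281 + 1774) = ((116 + 4*72) - 5917)*(28281 + 1774) = ((116 + 288) - 5917)*30055 = (404 - 5917)*30055 = -5513*30055 = -165693215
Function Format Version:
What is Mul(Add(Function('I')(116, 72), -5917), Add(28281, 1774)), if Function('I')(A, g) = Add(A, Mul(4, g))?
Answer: -165693215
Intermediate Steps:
Mul(Add(Function('I')(116, 72), -5917), Add(28281, 1774)) = Mul(Add(Add(116, Mul(4, 72)), -5917), Add(28281, 1774)) = Mul(Add(Add(116, 288), -5917), 30055) = Mul(Add(404, -5917), 30055) = Mul(-5513, 30055) = -165693215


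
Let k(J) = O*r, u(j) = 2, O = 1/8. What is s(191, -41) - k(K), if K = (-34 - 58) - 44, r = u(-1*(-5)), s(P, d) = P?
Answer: 763/4 ≈ 190.75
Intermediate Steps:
O = ⅛ ≈ 0.12500
r = 2
K = -136 (K = -92 - 44 = -136)
k(J) = ¼ (k(J) = (⅛)*2 = ¼)
s(191, -41) - k(K) = 191 - 1*¼ = 191 - ¼ = 763/4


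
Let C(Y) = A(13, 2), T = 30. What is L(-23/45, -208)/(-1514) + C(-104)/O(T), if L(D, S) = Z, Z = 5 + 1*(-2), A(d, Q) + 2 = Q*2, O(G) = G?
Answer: 1469/22710 ≈ 0.064685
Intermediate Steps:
A(d, Q) = -2 + 2*Q (A(d, Q) = -2 + Q*2 = -2 + 2*Q)
C(Y) = 2 (C(Y) = -2 + 2*2 = -2 + 4 = 2)
Z = 3 (Z = 5 - 2 = 3)
L(D, S) = 3
L(-23/45, -208)/(-1514) + C(-104)/O(T) = 3/(-1514) + 2/30 = 3*(-1/1514) + 2*(1/30) = -3/1514 + 1/15 = 1469/22710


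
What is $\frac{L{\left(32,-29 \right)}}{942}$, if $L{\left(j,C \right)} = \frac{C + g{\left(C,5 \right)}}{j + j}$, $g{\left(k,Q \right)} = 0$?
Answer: $- \frac{29}{60288} \approx -0.00048102$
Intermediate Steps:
$L{\left(j,C \right)} = \frac{C}{2 j}$ ($L{\left(j,C \right)} = \frac{C + 0}{j + j} = \frac{C}{2 j}$)
$\frac{L{\left(32,-29 \right)}}{942} = \frac{\frac{1}{2} \left(-29\right) \frac{1}{32}}{942} = \frac{1}{2} \left(-29\right) \frac{1}{32} \cdot \frac{1}{942} = \left(- \frac{29}{64}\right) \frac{1}{942} = - \frac{29}{60288}$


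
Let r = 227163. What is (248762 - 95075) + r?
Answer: 380850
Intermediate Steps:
(248762 - 95075) + r = (248762 - 95075) + 227163 = 153687 + 227163 = 380850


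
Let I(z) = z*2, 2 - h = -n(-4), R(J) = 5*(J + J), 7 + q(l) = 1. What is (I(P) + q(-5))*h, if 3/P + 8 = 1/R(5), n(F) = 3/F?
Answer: -2245/266 ≈ -8.4398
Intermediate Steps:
q(l) = -6 (q(l) = -7 + 1 = -6)
R(J) = 10*J (R(J) = 5*(2*J) = 10*J)
h = 5/4 (h = 2 - (-1)*3/(-4) = 2 - (-1)*3*(-1/4) = 2 - (-1)*(-3)/4 = 2 - 1*3/4 = 2 - 3/4 = 5/4 ≈ 1.2500)
P = -50/133 (P = 3/(-8 + 1/(10*5)) = 3/(-8 + 1/50) = 3/(-399/50) = 3*(-50/399) = -50/133 ≈ -0.37594)
I(z) = 2*z
(I(P) + q(-5))*h = (2*(-50/133) - 6)*(5/4) = (-100/133 - 6)*(5/4) = -898/133*5/4 = -2245/266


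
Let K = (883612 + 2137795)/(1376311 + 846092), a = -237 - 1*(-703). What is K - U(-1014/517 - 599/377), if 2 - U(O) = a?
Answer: 1034216399/2222403 ≈ 465.36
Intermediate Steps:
a = 466 (a = -237 + 703 = 466)
U(O) = -464 (U(O) = 2 - 1*466 = 2 - 466 = -464)
K = 3021407/2222403 ≈ 1.3595
K - U(-1014/517 - 599/377) = 3021407/2222403 - 1*(-464) = 3021407/2222403 + 464 = 1034216399/2222403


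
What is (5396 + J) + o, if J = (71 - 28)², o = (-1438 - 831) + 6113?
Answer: 11089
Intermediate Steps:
o = 3844 (o = -2269 + 6113 = 3844)
J = 1849 (J = 43² = 1849)
(5396 + J) + o = (5396 + 1849) + 3844 = 7245 + 3844 = 11089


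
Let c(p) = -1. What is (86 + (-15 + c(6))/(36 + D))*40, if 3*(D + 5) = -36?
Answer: 64720/19 ≈ 3406.3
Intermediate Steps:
D = -17 (D = -5 + (⅓)*(-36) = -5 - 12 = -17)
(86 + (-15 + c(6))/(36 + D))*40 = (86 + (-15 - 1)/(36 - 17))*40 = (86 - 16/19)*40 = (1618/19)*40 = 64720/19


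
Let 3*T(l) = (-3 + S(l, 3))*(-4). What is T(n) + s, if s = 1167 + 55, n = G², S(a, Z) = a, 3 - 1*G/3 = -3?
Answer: 794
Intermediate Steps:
G = 18 (G = 9 - 3*(-3) = 9 + 9 = 18)
n = 324 (n = 18² = 324)
s = 1222
T(l) = 4 - 4*l/3 (T(l) = ((-3 + l)*(-4))/3 = (12 - 4*l)/3 = 4 - 4*l/3)
T(n) + s = (4 - 4/3*324) + 1222 = (4 - 432) + 1222 = -428 + 1222 = 794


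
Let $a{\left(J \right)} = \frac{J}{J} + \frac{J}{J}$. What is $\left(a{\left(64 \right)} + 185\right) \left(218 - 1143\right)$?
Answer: $-172975$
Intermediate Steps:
$a{\left(J \right)} = 2$ ($a{\left(J \right)} = 1 + 1 = 2$)
$\left(a{\left(64 \right)} + 185\right) \left(218 - 1143\right) = \left(2 + 185\right) \left(218 - 1143\right) = 187 \left(-925\right) = -172975$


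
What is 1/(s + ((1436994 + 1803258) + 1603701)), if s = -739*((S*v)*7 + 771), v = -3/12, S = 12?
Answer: 1/4289703 ≈ 2.3312e-7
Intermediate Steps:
v = -¼ (v = -3*1/12 = -¼ ≈ -0.25000)
s = -554250 (s = -739*((12*(-¼))*7 + 771) = -739*(-3*7 + 771) = -739*(-21 + 771) = -739*750 = -554250)
1/(s + ((1436994 + 1803258) + 1603701)) = 1/(-554250 + ((1436994 + 1803258) + 1603701)) = 1/(-554250 + (3240252 + 1603701)) = 1/(-554250 + 4843953) = 1/4289703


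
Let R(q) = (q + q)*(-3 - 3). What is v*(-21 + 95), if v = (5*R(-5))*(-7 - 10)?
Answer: -377400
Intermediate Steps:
R(q) = -12*q (R(q) = (2*q)*(-6) = -12*q)
v = -5100 (v = (5*(-12*(-5)))*(-7 - 10) = (5*60)*(-17) = 300*(-17) = -5100)
v*(-21 + 95) = -5100*(-21 + 95) = -5100*74 = -377400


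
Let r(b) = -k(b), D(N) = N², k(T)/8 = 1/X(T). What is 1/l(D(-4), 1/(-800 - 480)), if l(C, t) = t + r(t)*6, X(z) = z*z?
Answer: -1280/100663296001 ≈ -1.2716e-8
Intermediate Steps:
X(z) = z²
k(T) = 8/T² (k(T) = 8/(T²) = 8/T²)
r(b) = -8/b²
l(C, t) = t - 48/t² (l(C, t) = t - 8/t²*6 = t - 48/t²)
1/l(D(-4), 1/(-800 - 480)) = 1/(1/(-800 - 480) - 48*(-800 - 480)²) = 1/(1/(-1280) - 48/(1/(-1280))²) = 1/(-1/1280 - 48/(-1/1280)²) = 1/(-1/1280 - 48*1638400) = 1/(-1/1280 - 78643200) = 1/(-100663296001/1280) = -1280/100663296001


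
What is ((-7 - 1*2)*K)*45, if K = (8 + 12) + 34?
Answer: -21870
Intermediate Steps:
K = 54 (K = 20 + 34 = 54)
((-7 - 1*2)*K)*45 = ((-7 - 1*2)*54)*45 = ((-7 - 2)*54)*45 = -9*54*45 = -486*45 = -21870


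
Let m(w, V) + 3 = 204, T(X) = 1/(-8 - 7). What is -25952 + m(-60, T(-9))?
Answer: -25751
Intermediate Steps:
T(X) = -1/15 (T(X) = 1/(-15) = -1/15)
m(w, V) = 201 (m(w, V) = -3 + 204 = 201)
-25952 + m(-60, T(-9)) = -25952 + 201 = -25751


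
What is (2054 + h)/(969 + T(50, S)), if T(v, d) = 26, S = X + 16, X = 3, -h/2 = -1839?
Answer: 5732/995 ≈ 5.7608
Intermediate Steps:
h = 3678 (h = -2*(-1839) = 3678)
S = 19 (S = 3 + 16 = 19)
(2054 + h)/(969 + T(50, S)) = (2054 + 3678)/(969 + 26) = 5732/995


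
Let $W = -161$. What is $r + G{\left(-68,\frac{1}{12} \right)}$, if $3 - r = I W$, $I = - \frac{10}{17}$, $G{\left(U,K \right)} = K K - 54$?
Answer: $- \frac{356671}{2448} \approx -145.7$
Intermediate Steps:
$G{\left(U,K \right)} = -54 + K^{2}$ ($G{\left(U,K \right)} = K^{2} - 54 = -54 + K^{2}$)
$I = - \frac{10}{17}$ ($I = \left(-10\right) \frac{1}{17} = - \frac{10}{17} \approx -0.58823$)
$r = - \frac{1559}{17}$ ($r = 3 - \left(- \frac{10}{17}\right) \left(-161\right) = 3 - \frac{1610}{17} = - \frac{1559}{17} \approx -91.706$)
$r + G{\left(-68,\frac{1}{12} \right)} = - \frac{1559}{17} - \left(54 - \left(\frac{1}{12}\right)^{2}\right) = - \frac{1559}{17} + \left(-54 + \frac{1}{144}\right) = - \frac{1559}{17} - \frac{7775}{144} = - \frac{356671}{2448}$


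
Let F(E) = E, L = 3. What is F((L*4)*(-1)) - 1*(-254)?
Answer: 242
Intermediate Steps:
F((L*4)*(-1)) - 1*(-254) = (3*4)*(-1) - 1*(-254) = 12*(-1) + 254 = -12 + 254 = 242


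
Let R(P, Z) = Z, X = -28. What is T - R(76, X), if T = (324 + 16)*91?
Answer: 30968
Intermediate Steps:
T = 30940 (T = 340*91 = 30940)
T - R(76, X) = 30940 - 1*(-28) = 30940 + 28 = 30968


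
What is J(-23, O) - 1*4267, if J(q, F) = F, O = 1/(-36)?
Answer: -153613/36 ≈ -4267.0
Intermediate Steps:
O = -1/36 ≈ -0.027778
J(-23, O) - 1*4267 = -1/36 - 1*4267 = -1/36 - 4267 = -153613/36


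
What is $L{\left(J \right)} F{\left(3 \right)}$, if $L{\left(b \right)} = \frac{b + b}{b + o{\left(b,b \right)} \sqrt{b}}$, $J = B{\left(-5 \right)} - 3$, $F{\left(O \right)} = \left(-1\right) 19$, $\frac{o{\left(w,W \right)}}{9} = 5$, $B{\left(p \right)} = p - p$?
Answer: $- \frac{19}{338} - \frac{285 i \sqrt{3}}{338} \approx -0.056213 - 1.4605 i$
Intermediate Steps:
$B{\left(p \right)} = 0$
$o{\left(w,W \right)} = 45$ ($o{\left(w,W \right)} = 9 \cdot 5 = 45$)
$F{\left(O \right)} = -19$
$J = -3$ ($J = 0 - 3 = -3$)
$L{\left(b \right)} = \frac{2 b}{b + 45 \sqrt{b}}$ ($L{\left(b \right)} = \frac{b + b}{b + 45 \sqrt{b}} = \frac{2 b}{b + 45 \sqrt{b}}$)
$L{\left(J \right)} F{\left(3 \right)} = 2 \left(-3\right) \frac{1}{-3 + 45 \sqrt{-3}} \left(-19\right) = 2 \left(-3\right) \frac{1}{-3 + 45 i \sqrt{3}} \left(-19\right) = - \frac{6}{-3 + 45 i \sqrt{3}} \left(-19\right) = \frac{114}{-3 + 45 i \sqrt{3}}$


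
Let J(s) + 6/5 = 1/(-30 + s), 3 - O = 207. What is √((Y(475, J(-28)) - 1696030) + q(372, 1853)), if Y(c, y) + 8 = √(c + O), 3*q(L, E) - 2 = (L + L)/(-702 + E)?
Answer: √(-20222205028104 + 11923209*√271)/3453 ≈ 1302.3*I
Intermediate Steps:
q(L, E) = ⅔ + 2*L/(3*(-702 + E)) (q(L, E) = ⅔ + ((L + L)/(-702 + E))/3 = ⅔ + ((2*L)/(-702 + E))/3 = ⅔ + (2*L/(-702 + E))/3 = ⅔ + 2*L/(3*(-702 + E)))
O = -204 (O = 3 - 1*207 = 3 - 207 = -204)
J(s) = -6/5 + 1/(-30 + s)
Y(c, y) = -8 + √(-204 + c) (Y(c, y) = -8 + √(c - 204) = -8 + √(-204 + c))
√((Y(475, J(-28)) - 1696030) + q(372, 1853)) = √(((-8 + √(-204 + 475)) - 1696030) + 2*(-702 + 1853 + 372)/(3*(-702 + 1853))) = √(((-8 + √271) - 1696030) + (⅔)*1523/1151) = √((-1696038 + √271) + (⅔)*(1/1151)*1523) = √((-1696038 + √271) + 3046/3453) = √(-5856416168/3453 + √271)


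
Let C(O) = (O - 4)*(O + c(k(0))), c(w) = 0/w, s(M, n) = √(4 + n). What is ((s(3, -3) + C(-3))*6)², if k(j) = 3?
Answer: 17424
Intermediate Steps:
c(w) = 0
C(O) = O*(-4 + O) (C(O) = (O - 4)*(O + 0) = (-4 + O)*O = O*(-4 + O))
((s(3, -3) + C(-3))*6)² = ((√(4 - 3) - 3*(-4 - 3))*6)² = ((√1 - 3*(-7))*6)² = ((1 + 21)*6)² = (22*6)² = 132² = 17424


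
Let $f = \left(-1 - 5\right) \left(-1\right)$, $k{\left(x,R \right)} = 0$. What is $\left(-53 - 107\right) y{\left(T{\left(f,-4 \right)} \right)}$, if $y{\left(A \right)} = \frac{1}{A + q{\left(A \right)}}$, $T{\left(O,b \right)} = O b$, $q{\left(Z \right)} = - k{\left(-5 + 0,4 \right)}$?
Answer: $\frac{20}{3} \approx 6.6667$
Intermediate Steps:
$f = 6$ ($f = \left(-6\right) \left(-1\right) = 6$)
$q{\left(Z \right)} = 0$ ($q{\left(Z \right)} = \left(-1\right) 0 = 0$)
$y{\left(A \right)} = \frac{1}{A}$ ($y{\left(A \right)} = \frac{1}{A + 0} = \frac{1}{A}$)
$\left(-53 - 107\right) y{\left(T{\left(f,-4 \right)} \right)} = \frac{-53 - 107}{6 \left(-4\right)} = - \frac{160}{-24} = \left(-160\right) \left(- \frac{1}{24}\right) = \frac{20}{3}$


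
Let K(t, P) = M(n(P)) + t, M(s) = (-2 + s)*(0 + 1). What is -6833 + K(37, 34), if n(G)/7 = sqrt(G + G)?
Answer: -6798 + 14*sqrt(17) ≈ -6740.3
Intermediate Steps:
n(G) = 7*sqrt(2)*sqrt(G) (n(G) = 7*sqrt(G + G) = 7*sqrt(2*G) = 7*(sqrt(2)*sqrt(G)) = 7*sqrt(2)*sqrt(G))
M(s) = -2 + s (M(s) = (-2 + s)*1 = -2 + s)
K(t, P) = -2 + t + 7*sqrt(2)*sqrt(P) (K(t, P) = (-2 + 7*sqrt(2)*sqrt(P)) + t = -2 + t + 7*sqrt(2)*sqrt(P))
-6833 + K(37, 34) = -6833 + (-2 + 37 + 7*sqrt(2)*sqrt(34)) = -6833 + (-2 + 37 + 14*sqrt(17)) = -6833 + (35 + 14*sqrt(17)) = -6798 + 14*sqrt(17)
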